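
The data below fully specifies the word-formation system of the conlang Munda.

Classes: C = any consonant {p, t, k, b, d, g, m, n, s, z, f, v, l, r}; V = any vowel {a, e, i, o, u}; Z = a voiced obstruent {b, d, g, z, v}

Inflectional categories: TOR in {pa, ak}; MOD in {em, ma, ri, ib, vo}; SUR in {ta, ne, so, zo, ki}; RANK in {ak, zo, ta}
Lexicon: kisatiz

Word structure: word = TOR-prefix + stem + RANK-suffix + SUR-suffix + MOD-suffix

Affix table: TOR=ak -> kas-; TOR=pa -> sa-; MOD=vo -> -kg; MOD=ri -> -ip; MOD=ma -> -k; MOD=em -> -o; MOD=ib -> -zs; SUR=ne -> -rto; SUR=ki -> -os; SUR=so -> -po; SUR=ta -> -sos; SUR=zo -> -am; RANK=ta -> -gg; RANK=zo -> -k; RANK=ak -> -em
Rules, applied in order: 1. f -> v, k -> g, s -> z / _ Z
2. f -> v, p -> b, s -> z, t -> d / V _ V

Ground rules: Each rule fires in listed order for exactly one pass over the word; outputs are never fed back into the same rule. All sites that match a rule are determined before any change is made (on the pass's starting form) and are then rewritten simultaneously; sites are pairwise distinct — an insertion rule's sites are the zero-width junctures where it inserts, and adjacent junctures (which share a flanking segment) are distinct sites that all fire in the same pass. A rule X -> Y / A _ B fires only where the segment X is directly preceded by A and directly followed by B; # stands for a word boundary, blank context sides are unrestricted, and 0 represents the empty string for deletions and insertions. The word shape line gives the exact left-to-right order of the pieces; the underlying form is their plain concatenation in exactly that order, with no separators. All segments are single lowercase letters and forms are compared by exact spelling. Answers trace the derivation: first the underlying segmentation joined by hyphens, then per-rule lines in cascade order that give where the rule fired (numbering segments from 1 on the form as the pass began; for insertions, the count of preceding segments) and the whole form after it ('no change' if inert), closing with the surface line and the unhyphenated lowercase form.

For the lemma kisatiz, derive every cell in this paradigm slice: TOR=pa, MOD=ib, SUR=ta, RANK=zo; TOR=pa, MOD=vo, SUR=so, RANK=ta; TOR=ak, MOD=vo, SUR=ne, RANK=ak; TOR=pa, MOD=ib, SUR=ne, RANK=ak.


cell TOR=pa, MOD=ib, SUR=ta, RANK=zo:
underlying: sa-kisatiz-k-sos-zs
1. f -> v, k -> g, s -> z / _ Z: fires at position(s) 13: sakisatizksozzs
2. f -> v, p -> b, s -> z, t -> d / V _ V: fires at position(s) 5, 7: sakizadizksozzs
surface: sakizadizksozzs

cell TOR=pa, MOD=vo, SUR=so, RANK=ta:
underlying: sa-kisatiz-gg-po-kg
1. f -> v, k -> g, s -> z / _ Z: fires at position(s) 14: sakisatizggpogg
2. f -> v, p -> b, s -> z, t -> d / V _ V: fires at position(s) 5, 7: sakizadizggpogg
surface: sakizadizggpogg

cell TOR=ak, MOD=vo, SUR=ne, RANK=ak:
underlying: kas-kisatiz-em-rto-kg
1. f -> v, k -> g, s -> z / _ Z: fires at position(s) 16: kaskisatizemrtogg
2. f -> v, p -> b, s -> z, t -> d / V _ V: fires at position(s) 6, 8: kaskizadizemrtogg
surface: kaskizadizemrtogg

cell TOR=pa, MOD=ib, SUR=ne, RANK=ak:
underlying: sa-kisatiz-em-rto-zs
1. f -> v, k -> g, s -> z / _ Z: no change
2. f -> v, p -> b, s -> z, t -> d / V _ V: fires at position(s) 5, 7: sakizadizemrtozs
surface: sakizadizemrtozs


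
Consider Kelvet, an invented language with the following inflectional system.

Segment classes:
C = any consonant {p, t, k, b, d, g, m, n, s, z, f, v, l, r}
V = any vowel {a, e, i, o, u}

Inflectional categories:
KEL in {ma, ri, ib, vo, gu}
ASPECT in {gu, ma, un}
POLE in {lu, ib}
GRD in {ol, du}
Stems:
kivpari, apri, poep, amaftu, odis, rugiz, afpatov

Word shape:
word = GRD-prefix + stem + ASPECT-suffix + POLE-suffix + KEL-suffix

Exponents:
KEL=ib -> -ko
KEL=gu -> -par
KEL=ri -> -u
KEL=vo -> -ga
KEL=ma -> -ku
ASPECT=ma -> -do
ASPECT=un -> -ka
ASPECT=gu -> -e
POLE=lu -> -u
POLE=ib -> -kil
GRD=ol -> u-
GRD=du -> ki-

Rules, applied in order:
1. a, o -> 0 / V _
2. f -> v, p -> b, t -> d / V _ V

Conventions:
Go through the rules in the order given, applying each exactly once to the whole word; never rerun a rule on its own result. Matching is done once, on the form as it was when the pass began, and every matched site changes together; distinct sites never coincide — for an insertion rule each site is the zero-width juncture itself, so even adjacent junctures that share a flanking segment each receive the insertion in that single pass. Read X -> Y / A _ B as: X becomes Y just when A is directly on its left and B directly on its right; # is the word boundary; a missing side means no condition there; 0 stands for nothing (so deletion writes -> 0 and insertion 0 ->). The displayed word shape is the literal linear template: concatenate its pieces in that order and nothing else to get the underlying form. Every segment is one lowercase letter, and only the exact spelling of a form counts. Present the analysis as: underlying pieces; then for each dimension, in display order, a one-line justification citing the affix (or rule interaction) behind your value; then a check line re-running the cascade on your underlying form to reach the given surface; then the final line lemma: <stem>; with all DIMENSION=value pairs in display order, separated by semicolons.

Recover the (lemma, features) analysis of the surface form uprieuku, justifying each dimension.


underlying: u-apri-e-u-ku
KEL=ma - signalled by the affix -ku
ASPECT=gu - signalled by the affix -e
POLE=lu - signalled by the affix -u
GRD=ol - signalled by the affix u-
check: uaprieuku -> uprieuku -> uprieuku
lemma: apri; KEL=ma; ASPECT=gu; POLE=lu; GRD=ol


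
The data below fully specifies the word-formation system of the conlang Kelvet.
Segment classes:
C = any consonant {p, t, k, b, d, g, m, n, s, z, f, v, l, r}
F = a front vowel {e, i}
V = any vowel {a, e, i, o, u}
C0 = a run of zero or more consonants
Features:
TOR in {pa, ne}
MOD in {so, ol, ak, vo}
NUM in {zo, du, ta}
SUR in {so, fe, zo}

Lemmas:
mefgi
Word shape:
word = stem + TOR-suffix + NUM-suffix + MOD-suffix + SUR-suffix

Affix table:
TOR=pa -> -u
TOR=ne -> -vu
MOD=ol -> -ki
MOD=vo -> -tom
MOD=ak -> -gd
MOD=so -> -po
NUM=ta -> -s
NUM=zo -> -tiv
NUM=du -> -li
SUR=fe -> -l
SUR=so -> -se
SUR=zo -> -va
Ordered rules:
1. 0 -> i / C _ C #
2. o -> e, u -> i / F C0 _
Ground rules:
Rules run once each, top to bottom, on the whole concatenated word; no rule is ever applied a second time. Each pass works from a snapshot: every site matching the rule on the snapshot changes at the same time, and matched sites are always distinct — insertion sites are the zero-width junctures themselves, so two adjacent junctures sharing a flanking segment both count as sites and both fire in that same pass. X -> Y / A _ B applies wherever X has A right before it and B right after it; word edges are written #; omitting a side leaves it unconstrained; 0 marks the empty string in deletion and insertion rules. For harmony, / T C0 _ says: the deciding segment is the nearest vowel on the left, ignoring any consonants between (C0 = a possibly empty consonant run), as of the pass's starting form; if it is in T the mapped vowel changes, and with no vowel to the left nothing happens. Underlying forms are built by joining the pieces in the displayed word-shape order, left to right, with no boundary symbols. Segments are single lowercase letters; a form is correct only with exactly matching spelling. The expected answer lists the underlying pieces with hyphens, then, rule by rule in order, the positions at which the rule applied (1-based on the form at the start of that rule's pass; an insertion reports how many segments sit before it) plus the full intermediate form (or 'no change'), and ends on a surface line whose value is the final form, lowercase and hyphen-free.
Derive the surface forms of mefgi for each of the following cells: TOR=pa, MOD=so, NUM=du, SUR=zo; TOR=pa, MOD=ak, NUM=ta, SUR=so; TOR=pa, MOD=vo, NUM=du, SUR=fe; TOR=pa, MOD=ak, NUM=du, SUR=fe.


cell TOR=pa, MOD=so, NUM=du, SUR=zo:
underlying: mefgi-u-li-po-va
1. 0 -> i / C _ C #: no change
2. o -> e, u -> i / F C0 _: fires at position(s) 6, 10: mefgiilipeva
surface: mefgiilipeva

cell TOR=pa, MOD=ak, NUM=ta, SUR=so:
underlying: mefgi-u-s-gd-se
1. 0 -> i / C _ C #: no change
2. o -> e, u -> i / F C0 _: fires at position(s) 6: mefgiisgdse
surface: mefgiisgdse

cell TOR=pa, MOD=vo, NUM=du, SUR=fe:
underlying: mefgi-u-li-tom-l
1. 0 -> i / C _ C #: inserts after position(s) 11: mefgiulitomil
2. o -> e, u -> i / F C0 _: fires at position(s) 6, 10: mefgiilitemil
surface: mefgiilitemil

cell TOR=pa, MOD=ak, NUM=du, SUR=fe:
underlying: mefgi-u-li-gd-l
1. 0 -> i / C _ C #: inserts after position(s) 10: mefgiuligdil
2. o -> e, u -> i / F C0 _: fires at position(s) 6: mefgiiligdil
surface: mefgiiligdil


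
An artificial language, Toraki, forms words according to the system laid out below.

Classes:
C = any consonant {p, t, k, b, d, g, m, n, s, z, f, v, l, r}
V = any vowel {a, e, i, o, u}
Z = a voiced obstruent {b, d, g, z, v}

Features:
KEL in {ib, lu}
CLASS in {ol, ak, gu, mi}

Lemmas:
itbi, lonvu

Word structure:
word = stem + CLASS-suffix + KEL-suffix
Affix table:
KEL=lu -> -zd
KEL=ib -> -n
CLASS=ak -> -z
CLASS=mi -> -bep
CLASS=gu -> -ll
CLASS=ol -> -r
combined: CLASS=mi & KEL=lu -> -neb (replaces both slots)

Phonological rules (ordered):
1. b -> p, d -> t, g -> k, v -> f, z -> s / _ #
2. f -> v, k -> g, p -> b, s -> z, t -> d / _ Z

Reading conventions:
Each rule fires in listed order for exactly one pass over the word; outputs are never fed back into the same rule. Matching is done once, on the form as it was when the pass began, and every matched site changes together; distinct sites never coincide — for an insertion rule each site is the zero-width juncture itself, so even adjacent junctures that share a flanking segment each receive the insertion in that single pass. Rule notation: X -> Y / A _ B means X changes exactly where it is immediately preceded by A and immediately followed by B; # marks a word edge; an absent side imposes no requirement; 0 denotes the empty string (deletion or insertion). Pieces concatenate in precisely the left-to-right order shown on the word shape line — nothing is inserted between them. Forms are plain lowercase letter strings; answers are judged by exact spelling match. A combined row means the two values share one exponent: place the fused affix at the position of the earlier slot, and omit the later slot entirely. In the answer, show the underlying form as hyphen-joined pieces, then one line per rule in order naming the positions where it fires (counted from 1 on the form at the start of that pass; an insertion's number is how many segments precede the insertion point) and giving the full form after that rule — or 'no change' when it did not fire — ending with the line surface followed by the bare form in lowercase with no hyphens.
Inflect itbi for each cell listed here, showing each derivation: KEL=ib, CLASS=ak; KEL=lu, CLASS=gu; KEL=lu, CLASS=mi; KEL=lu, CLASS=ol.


cell KEL=ib, CLASS=ak:
underlying: itbi-z-n
1. b -> p, d -> t, g -> k, v -> f, z -> s / _ #: no change
2. f -> v, k -> g, p -> b, s -> z, t -> d / _ Z: fires at position(s) 2: idbizn
surface: idbizn

cell KEL=lu, CLASS=gu:
underlying: itbi-ll-zd
1. b -> p, d -> t, g -> k, v -> f, z -> s / _ #: fires at position(s) 8: itbillzt
2. f -> v, k -> g, p -> b, s -> z, t -> d / _ Z: fires at position(s) 2: idbillzt
surface: idbillzt

cell KEL=lu, CLASS=mi:
underlying: itbi-neb
1. b -> p, d -> t, g -> k, v -> f, z -> s / _ #: fires at position(s) 7: itbinep
2. f -> v, k -> g, p -> b, s -> z, t -> d / _ Z: fires at position(s) 2: idbinep
surface: idbinep

cell KEL=lu, CLASS=ol:
underlying: itbi-r-zd
1. b -> p, d -> t, g -> k, v -> f, z -> s / _ #: fires at position(s) 7: itbirzt
2. f -> v, k -> g, p -> b, s -> z, t -> d / _ Z: fires at position(s) 2: idbirzt
surface: idbirzt


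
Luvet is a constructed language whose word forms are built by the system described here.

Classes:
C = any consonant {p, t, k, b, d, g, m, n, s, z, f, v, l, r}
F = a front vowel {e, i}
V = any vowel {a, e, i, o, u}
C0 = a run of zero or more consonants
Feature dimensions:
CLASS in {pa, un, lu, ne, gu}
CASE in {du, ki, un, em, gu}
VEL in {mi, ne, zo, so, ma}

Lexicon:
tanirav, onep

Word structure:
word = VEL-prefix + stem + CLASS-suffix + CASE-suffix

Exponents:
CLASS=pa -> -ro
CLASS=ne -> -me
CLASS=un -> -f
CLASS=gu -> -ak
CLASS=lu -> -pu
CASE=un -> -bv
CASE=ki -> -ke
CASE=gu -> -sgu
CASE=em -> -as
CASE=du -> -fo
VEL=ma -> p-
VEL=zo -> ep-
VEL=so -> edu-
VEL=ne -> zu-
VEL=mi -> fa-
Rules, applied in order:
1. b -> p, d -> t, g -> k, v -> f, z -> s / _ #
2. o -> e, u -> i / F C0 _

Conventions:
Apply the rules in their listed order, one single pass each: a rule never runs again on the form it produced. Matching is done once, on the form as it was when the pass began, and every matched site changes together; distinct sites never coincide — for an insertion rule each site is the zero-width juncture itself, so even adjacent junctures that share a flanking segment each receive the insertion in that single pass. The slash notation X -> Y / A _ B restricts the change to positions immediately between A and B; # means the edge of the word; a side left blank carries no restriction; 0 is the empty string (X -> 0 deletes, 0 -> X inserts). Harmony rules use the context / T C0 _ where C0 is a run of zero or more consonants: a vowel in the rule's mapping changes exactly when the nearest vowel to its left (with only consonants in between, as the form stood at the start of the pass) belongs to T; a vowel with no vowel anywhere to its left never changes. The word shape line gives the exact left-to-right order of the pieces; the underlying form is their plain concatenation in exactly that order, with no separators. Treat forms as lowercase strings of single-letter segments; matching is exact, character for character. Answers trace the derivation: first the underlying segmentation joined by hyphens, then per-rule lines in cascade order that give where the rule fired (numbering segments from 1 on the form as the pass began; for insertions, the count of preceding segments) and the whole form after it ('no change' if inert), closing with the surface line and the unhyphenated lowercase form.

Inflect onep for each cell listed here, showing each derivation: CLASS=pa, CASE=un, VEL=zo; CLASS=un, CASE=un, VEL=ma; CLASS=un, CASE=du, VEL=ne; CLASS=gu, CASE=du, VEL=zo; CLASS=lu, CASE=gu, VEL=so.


cell CLASS=pa, CASE=un, VEL=zo:
underlying: ep-onep-ro-bv
1. b -> p, d -> t, g -> k, v -> f, z -> s / _ #: fires at position(s) 10: eponeprobf
2. o -> e, u -> i / F C0 _: fires at position(s) 3, 8: epeneprebf
surface: epeneprebf

cell CLASS=un, CASE=un, VEL=ma:
underlying: p-onep-f-bv
1. b -> p, d -> t, g -> k, v -> f, z -> s / _ #: fires at position(s) 8: ponepfbf
2. o -> e, u -> i / F C0 _: no change
surface: ponepfbf

cell CLASS=un, CASE=du, VEL=ne:
underlying: zu-onep-f-fo
1. b -> p, d -> t, g -> k, v -> f, z -> s / _ #: no change
2. o -> e, u -> i / F C0 _: fires at position(s) 9: zuonepffe
surface: zuonepffe

cell CLASS=gu, CASE=du, VEL=zo:
underlying: ep-onep-ak-fo
1. b -> p, d -> t, g -> k, v -> f, z -> s / _ #: no change
2. o -> e, u -> i / F C0 _: fires at position(s) 3: epenepakfo
surface: epenepakfo

cell CLASS=lu, CASE=gu, VEL=so:
underlying: edu-onep-pu-sgu
1. b -> p, d -> t, g -> k, v -> f, z -> s / _ #: no change
2. o -> e, u -> i / F C0 _: fires at position(s) 3, 9: edioneppisgu
surface: edioneppisgu


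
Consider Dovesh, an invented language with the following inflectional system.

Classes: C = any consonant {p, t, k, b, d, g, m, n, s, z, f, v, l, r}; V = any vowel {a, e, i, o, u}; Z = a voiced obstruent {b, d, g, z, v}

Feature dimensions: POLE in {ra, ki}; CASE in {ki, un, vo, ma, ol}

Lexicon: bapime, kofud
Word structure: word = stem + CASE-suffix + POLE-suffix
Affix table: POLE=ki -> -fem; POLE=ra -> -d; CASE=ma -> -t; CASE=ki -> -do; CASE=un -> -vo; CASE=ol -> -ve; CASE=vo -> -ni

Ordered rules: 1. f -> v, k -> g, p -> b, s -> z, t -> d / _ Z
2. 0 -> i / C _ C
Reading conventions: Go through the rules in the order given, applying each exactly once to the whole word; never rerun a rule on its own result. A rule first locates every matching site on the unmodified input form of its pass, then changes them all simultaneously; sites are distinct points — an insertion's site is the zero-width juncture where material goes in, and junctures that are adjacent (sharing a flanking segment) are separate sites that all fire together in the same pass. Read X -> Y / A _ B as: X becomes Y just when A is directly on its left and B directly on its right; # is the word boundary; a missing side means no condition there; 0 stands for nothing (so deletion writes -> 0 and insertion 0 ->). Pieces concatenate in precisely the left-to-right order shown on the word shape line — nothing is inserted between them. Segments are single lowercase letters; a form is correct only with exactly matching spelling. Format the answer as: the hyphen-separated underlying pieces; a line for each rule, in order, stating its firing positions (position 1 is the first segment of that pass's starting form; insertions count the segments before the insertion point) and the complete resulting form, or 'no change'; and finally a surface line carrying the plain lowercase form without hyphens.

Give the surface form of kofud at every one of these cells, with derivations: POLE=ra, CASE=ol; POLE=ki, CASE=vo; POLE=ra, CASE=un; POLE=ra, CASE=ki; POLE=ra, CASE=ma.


cell POLE=ra, CASE=ol:
underlying: kofud-ve-d
1. f -> v, k -> g, p -> b, s -> z, t -> d / _ Z: no change
2. 0 -> i / C _ C: inserts after position(s) 5: kofudived
surface: kofudived

cell POLE=ki, CASE=vo:
underlying: kofud-ni-fem
1. f -> v, k -> g, p -> b, s -> z, t -> d / _ Z: no change
2. 0 -> i / C _ C: inserts after position(s) 5: kofudinifem
surface: kofudinifem

cell POLE=ra, CASE=un:
underlying: kofud-vo-d
1. f -> v, k -> g, p -> b, s -> z, t -> d / _ Z: no change
2. 0 -> i / C _ C: inserts after position(s) 5: kofudivod
surface: kofudivod

cell POLE=ra, CASE=ki:
underlying: kofud-do-d
1. f -> v, k -> g, p -> b, s -> z, t -> d / _ Z: no change
2. 0 -> i / C _ C: inserts after position(s) 5: kofudidod
surface: kofudidod

cell POLE=ra, CASE=ma:
underlying: kofud-t-d
1. f -> v, k -> g, p -> b, s -> z, t -> d / _ Z: fires at position(s) 6: kofuddd
2. 0 -> i / C _ C: inserts after position(s) 5, 6: kofudidid
surface: kofudidid


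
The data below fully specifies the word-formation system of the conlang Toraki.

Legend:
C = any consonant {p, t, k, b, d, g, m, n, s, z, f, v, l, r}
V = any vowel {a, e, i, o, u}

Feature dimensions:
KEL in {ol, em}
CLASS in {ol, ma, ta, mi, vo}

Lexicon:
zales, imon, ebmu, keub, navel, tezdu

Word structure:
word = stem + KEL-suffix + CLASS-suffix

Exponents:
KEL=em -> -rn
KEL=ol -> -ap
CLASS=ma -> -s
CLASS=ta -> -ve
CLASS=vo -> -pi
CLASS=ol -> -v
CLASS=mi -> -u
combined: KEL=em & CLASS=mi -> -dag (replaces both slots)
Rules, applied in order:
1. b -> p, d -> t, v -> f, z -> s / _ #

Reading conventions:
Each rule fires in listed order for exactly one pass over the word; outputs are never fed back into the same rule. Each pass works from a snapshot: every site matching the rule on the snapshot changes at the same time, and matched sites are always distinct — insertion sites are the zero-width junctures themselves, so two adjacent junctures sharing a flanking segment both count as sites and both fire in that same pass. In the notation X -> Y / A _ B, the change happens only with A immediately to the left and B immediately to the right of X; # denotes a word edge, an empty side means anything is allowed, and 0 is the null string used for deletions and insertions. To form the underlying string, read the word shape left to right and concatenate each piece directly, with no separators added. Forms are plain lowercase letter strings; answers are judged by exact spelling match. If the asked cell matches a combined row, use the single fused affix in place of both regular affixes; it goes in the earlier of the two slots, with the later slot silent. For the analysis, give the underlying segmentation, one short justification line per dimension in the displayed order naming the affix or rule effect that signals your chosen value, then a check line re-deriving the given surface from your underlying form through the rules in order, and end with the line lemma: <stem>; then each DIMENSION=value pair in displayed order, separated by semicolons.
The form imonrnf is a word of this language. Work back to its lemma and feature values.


underlying: imon-rn-v
KEL=em - signalled by the affix -rn
CLASS=ol - signalled by the affix -v
check: imonrnv -> imonrnf
lemma: imon; KEL=em; CLASS=ol


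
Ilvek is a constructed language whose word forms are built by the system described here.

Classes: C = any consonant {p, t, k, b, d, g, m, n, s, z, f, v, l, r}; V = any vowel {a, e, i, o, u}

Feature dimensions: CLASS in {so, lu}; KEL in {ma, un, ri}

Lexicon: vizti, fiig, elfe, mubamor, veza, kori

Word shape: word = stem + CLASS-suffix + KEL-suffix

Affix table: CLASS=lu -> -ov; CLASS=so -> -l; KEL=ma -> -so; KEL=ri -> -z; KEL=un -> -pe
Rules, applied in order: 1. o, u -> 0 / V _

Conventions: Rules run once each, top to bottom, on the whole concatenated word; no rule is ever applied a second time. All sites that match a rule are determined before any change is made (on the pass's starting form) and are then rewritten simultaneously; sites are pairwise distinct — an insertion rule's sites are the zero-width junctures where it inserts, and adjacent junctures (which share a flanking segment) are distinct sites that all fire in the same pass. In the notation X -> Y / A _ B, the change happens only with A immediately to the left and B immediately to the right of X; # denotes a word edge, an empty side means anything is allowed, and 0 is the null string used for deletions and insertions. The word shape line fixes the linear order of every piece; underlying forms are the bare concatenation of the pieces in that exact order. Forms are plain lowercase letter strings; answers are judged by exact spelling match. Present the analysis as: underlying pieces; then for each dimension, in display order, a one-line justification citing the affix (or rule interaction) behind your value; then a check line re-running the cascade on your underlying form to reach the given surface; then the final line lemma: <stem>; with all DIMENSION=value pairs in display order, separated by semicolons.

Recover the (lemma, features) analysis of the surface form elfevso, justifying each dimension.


underlying: elfe-ov-so
CLASS=lu - signalled by the affix -ov
KEL=ma - signalled by the affix -so
check: elfeovso -> elfevso
lemma: elfe; CLASS=lu; KEL=ma


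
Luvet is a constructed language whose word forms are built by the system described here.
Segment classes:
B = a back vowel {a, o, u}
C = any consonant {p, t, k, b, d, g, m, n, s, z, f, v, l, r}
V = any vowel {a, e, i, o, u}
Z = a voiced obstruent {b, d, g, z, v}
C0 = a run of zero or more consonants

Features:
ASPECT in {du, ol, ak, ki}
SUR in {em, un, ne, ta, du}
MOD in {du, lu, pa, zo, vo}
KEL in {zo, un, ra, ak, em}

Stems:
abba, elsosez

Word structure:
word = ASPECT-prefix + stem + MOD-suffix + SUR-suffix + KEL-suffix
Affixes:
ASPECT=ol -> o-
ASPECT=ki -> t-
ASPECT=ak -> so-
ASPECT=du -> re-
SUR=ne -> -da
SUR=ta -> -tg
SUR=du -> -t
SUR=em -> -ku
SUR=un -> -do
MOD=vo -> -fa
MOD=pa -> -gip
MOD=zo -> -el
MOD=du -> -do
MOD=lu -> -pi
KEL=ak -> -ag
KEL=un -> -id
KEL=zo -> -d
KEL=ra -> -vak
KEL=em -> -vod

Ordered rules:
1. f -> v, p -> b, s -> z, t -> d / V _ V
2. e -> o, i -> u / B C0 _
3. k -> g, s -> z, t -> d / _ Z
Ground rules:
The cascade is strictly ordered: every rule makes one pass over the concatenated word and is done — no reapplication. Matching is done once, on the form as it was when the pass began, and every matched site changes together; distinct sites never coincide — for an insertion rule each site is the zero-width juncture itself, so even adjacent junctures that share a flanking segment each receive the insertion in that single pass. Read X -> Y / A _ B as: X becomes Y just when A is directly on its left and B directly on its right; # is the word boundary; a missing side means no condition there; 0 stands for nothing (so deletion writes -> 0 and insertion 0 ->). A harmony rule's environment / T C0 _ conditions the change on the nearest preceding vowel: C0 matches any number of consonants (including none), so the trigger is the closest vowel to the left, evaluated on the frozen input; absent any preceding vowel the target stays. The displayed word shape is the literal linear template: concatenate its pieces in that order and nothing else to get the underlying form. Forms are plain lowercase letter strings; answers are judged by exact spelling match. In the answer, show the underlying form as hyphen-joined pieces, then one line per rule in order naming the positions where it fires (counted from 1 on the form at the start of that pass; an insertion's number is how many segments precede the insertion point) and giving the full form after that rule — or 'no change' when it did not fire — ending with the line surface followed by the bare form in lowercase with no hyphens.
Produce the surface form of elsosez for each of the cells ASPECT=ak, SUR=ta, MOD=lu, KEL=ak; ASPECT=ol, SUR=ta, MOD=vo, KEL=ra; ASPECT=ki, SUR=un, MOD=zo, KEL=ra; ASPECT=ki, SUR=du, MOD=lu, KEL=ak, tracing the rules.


cell ASPECT=ak, SUR=ta, MOD=lu, KEL=ak:
underlying: so-elsosez-pi-tg-ag
1. f -> v, p -> b, s -> z, t -> d / V _ V: fires at position(s) 7: soelsozezpitgag
2. e -> o, i -> u / B C0 _: fires at position(s) 3, 8: soolsozozpitgag
3. k -> g, s -> z, t -> d / _ Z: fires at position(s) 12: soolsozozpidgag
surface: soolsozozpidgag

cell ASPECT=ol, SUR=ta, MOD=vo, KEL=ra:
underlying: o-elsosez-fa-tg-vak
1. f -> v, p -> b, s -> z, t -> d / V _ V: fires at position(s) 6: oelsozezfatgvak
2. e -> o, i -> u / B C0 _: fires at position(s) 2, 7: oolsozozfatgvak
3. k -> g, s -> z, t -> d / _ Z: fires at position(s) 11: oolsozozfadgvak
surface: oolsozozfadgvak

cell ASPECT=ki, SUR=un, MOD=zo, KEL=ra:
underlying: t-elsosez-el-do-vak
1. f -> v, p -> b, s -> z, t -> d / V _ V: fires at position(s) 6: telsozezeldovak
2. e -> o, i -> u / B C0 _: fires at position(s) 7: telsozozeldovak
3. k -> g, s -> z, t -> d / _ Z: no change
surface: telsozozeldovak

cell ASPECT=ki, SUR=du, MOD=lu, KEL=ak:
underlying: t-elsosez-pi-t-ag
1. f -> v, p -> b, s -> z, t -> d / V _ V: fires at position(s) 6, 11: telsozezpidag
2. e -> o, i -> u / B C0 _: fires at position(s) 7: telsozozpidag
3. k -> g, s -> z, t -> d / _ Z: no change
surface: telsozozpidag


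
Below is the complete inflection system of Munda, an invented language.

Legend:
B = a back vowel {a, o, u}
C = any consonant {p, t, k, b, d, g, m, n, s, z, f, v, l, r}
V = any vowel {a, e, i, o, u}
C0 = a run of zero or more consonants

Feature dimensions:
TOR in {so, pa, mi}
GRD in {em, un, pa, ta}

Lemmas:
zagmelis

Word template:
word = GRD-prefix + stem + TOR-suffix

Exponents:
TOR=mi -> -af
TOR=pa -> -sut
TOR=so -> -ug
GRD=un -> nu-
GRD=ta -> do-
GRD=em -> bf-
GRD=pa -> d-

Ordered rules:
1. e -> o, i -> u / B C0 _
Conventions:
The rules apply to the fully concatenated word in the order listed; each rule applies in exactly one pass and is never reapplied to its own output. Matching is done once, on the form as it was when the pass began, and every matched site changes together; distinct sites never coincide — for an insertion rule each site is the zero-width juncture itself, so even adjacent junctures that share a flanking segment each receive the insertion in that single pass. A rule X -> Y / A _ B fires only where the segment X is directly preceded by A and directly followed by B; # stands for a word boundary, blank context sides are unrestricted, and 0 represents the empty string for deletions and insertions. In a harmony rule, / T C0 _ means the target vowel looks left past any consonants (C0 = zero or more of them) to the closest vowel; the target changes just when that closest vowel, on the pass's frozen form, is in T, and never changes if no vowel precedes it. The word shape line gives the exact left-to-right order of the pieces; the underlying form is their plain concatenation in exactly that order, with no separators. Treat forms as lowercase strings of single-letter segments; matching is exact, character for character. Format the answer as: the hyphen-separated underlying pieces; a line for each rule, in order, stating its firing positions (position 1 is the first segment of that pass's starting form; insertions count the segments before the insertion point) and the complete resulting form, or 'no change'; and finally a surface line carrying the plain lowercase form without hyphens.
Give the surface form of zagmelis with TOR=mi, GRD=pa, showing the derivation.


underlying: d-zagmelis-af
1. e -> o, i -> u / B C0 _: fires at position(s) 6: dzagmolisaf
surface: dzagmolisaf


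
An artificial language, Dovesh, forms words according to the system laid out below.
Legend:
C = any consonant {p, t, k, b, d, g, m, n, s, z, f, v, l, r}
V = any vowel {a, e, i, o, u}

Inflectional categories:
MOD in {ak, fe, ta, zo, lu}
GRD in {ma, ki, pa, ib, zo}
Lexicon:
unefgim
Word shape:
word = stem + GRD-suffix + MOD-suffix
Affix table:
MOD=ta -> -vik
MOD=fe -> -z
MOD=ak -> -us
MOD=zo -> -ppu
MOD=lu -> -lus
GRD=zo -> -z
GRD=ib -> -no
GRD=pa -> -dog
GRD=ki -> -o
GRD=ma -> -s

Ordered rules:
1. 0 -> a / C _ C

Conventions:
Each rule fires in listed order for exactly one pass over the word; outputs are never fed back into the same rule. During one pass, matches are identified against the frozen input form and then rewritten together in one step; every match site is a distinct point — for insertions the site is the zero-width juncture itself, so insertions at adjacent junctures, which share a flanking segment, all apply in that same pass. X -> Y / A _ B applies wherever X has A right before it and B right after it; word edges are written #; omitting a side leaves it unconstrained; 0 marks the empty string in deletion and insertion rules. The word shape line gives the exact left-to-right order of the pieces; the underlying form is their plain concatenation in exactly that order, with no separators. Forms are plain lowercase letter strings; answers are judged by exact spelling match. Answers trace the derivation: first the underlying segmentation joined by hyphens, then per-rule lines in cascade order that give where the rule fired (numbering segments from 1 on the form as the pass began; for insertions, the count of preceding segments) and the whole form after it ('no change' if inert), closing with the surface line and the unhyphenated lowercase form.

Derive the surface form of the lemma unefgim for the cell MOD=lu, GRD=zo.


underlying: unefgim-z-lus
1. 0 -> a / C _ C: inserts after position(s) 4, 7, 8: unefagimazalus
surface: unefagimazalus


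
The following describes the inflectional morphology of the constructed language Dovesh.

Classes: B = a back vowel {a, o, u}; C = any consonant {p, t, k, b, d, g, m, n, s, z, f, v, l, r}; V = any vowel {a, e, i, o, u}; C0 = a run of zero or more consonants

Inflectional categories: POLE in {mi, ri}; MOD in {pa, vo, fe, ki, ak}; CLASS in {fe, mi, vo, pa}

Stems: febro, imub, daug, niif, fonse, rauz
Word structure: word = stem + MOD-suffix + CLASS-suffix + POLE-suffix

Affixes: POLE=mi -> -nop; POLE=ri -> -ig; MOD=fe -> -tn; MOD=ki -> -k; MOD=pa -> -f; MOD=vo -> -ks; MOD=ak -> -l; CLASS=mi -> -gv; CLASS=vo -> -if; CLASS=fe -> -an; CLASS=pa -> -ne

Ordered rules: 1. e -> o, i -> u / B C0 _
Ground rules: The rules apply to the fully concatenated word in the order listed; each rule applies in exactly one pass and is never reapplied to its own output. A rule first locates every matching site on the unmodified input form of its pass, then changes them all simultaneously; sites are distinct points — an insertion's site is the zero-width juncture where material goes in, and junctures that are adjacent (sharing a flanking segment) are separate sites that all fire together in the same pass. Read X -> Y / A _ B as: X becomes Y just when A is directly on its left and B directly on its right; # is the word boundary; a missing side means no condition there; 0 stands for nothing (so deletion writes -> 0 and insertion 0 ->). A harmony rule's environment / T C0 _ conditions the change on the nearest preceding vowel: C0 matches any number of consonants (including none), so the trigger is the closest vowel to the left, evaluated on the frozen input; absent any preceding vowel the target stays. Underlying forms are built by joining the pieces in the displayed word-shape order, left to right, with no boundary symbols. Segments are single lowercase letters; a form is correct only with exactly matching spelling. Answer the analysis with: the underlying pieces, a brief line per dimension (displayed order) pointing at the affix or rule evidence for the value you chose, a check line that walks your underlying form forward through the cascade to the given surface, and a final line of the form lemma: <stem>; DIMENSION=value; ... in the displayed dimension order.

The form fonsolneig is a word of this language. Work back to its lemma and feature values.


underlying: fonse-l-ne-ig
POLE=ri - signalled by the affix -ig
MOD=ak - signalled by the affix -l
CLASS=pa - signalled by the affix -ne
check: fonselneig -> fonsolneig
lemma: fonse; POLE=ri; MOD=ak; CLASS=pa


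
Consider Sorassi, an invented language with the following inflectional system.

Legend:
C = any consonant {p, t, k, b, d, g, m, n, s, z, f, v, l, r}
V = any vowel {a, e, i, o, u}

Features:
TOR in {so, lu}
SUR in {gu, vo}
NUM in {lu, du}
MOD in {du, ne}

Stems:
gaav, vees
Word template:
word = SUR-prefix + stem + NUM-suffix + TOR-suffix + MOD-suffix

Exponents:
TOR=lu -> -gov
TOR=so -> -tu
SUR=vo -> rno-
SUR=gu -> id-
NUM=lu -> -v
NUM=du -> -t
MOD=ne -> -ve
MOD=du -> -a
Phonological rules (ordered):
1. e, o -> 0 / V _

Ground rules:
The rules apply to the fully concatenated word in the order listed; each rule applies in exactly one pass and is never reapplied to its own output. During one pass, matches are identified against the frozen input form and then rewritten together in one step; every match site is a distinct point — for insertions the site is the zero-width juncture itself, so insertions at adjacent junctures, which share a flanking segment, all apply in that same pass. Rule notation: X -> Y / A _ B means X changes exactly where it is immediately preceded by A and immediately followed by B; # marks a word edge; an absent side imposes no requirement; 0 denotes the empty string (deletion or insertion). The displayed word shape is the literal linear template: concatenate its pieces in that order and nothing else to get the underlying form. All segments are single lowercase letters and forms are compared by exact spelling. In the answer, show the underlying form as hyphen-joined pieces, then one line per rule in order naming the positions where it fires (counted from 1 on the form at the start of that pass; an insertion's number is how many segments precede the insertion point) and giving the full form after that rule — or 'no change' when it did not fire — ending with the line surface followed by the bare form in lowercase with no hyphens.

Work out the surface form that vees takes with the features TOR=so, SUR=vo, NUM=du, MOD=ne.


underlying: rno-vees-t-tu-ve
1. e, o -> 0 / V _: fires at position(s) 6: rnovesttuve
surface: rnovesttuve


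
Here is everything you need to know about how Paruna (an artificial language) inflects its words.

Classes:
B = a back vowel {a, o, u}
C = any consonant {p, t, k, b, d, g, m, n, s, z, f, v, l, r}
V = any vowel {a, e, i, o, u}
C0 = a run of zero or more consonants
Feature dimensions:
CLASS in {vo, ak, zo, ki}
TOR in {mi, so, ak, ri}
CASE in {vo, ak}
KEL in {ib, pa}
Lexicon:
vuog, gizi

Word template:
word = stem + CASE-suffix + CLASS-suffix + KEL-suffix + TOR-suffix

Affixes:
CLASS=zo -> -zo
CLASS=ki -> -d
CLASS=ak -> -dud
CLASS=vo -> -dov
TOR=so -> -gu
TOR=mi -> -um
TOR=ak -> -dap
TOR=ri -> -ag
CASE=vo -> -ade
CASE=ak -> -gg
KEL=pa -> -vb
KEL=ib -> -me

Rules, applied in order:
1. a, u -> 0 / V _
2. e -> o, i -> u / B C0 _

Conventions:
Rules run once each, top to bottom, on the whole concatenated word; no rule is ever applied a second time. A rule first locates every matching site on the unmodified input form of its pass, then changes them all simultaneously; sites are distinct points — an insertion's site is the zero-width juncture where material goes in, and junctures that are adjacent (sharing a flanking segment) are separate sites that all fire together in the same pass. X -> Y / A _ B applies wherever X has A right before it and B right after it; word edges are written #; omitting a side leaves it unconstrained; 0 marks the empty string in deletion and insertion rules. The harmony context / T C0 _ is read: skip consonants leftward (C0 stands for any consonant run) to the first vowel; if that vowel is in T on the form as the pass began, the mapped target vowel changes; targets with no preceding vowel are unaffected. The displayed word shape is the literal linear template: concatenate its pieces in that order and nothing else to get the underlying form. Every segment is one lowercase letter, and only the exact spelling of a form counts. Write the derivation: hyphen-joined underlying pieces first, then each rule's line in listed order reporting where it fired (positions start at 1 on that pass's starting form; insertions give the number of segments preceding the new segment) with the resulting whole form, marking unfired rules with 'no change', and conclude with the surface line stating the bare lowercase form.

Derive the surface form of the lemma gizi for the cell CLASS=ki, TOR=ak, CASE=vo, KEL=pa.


underlying: gizi-ade-d-vb-dap
1. a, u -> 0 / V _: fires at position(s) 5: gizidedvbdap
2. e -> o, i -> u / B C0 _: no change
surface: gizidedvbdap


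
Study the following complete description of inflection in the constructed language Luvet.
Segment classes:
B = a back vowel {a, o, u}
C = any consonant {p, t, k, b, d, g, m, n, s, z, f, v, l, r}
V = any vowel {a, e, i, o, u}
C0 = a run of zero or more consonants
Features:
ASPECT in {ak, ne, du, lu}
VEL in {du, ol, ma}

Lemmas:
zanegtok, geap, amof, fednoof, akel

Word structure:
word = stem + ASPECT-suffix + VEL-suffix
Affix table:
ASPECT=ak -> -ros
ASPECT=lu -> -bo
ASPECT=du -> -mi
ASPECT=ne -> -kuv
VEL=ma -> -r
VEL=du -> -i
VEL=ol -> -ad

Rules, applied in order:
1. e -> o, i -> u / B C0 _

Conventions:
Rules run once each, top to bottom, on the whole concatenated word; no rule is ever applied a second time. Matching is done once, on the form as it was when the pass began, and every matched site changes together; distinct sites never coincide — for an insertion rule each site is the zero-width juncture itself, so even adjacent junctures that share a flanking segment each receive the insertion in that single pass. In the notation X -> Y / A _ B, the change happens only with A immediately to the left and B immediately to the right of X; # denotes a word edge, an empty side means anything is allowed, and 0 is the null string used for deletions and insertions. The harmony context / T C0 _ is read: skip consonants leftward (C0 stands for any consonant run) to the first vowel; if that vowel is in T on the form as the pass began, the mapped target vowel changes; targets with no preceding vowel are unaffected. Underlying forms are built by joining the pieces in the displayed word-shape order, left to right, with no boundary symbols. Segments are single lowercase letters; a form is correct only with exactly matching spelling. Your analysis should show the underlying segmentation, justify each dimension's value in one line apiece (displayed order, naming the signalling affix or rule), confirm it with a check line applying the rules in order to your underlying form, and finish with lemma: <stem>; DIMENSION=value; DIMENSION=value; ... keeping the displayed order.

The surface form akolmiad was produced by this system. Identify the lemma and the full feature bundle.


underlying: akel-mi-ad
ASPECT=du - signalled by the affix -mi
VEL=ol - signalled by the affix -ad
check: akelmiad -> akolmiad
lemma: akel; ASPECT=du; VEL=ol
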